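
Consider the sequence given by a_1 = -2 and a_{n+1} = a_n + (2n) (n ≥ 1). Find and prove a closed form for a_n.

Claim: a_n = n^2 − n − 2.

Base case: a_1 = -2, and 1^2 − 1 − 2 = -2.
Assume a_m = m^2 − m − 2.
Then a_{m+1} = a_m + (2m) = (m^2 − m − 2) + (2m) = m^2 + m − 2,
and (m+1)^2 − (m+1) − 2 = m^2 + m − 2.
By induction, a_n = n^2 − n − 2 for all n ≥ 1.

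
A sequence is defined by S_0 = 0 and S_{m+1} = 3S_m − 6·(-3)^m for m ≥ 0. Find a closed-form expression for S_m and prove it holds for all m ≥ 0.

Claim: S_m = -3^m + (-3)^m.

Base case: S_0 = 0, and -3^0 + (-3)^0 = -1 + 1 = 0.
Assume S_k = -3^k + (-3)^k for some k ≥ 0.
Then S_{k+1} = 3S_k − 6·(-3)^k = 3·(-3^k + (-3)^k) − 6·(-3)^k = -3^{k+1} + 3·(-3)^k − 6·(-3)^k = -3^{k+1} − 3·(-3)^k = -3^{k+1} + (-3)^{k+1}.
So the formula holds for k+1, and by induction S_m = -3^m + (-3)^m for all m ≥ 0.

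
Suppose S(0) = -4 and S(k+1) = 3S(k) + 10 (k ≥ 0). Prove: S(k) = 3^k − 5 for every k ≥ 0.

Base case: S(0) = -4, and 3^0 − 5 = 1 − 5 = -4.
Assume S(r) = 3^r − 5 for some r ≥ 0.
Then S(r+1) = 3S(r) + 10 = 3·(3^r − 5) + 10 = 3^{r+1} − 15 + 10 = 3^{r+1} − 5.
This completes the inductive step, so S(k) = 3^k − 5 for all k ≥ 0.

S(k) = 3^k − 5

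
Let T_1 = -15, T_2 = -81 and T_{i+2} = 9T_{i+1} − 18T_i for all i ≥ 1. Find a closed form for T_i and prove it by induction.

Claim: T_i = -3^i − 2·6^i.

Base cases: T_1 = -15 and -3^1 − 2·6^1 = -15; T_2 = -81 and -3^2 − 2·6^2 = -81.
Assume T_j = -3^j − 2·6^j for all 1 ≤ j ≤ r, where r ≥ 2.
Then T_{r+1} = 9T_r − 18T_{r−1} = 9·(-3^r − 2·6^r) − 18·(-3^{r−1} − 2·6^{r−1}) = -(9·3 − 18)3^{r−1} − 2·(9·6 − 18)6^{r−1} = -9·3^{r−1} − 72·6^{r−1} = -3^{r+1} − 2·6^{r+1}.
So the formula holds for r+1, and by strong induction T_i = -3^i − 2·6^i for all i ≥ 1.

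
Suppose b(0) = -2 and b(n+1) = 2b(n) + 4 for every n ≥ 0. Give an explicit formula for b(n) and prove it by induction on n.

Claim: b(n) = 2^{n+1} − 4.

Base case: b(0) = -2, and 2^{0+1} − 4 = 2 − 4 = -2.
Assume b(r) = 2^{r+1} − 4 for some r ≥ 0.
Then b(r+1) = 2b(r) + 4 = 2·(2^{r+1} − 4) + 4 = 2^{r+2} − 8 + 4 = 2^{r+2} − 4.
By induction, b(n) = 2^{n+1} − 4 for all n ≥ 0.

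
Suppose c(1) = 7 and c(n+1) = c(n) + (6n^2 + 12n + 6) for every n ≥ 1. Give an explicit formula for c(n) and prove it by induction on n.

Claim: c(n) = 2n^3 + 3n^2 + n + 1.

Base case: c(1) = 7, and 2·1^3 + 3·1^2 + 1 + 1 = 7.
Assume c(k) = 2k^3 + 3k^2 + k + 1.
Then c(k+1) = c(k) + (6k^2 + 12k + 6) = (2k^3 + 3k^2 + k + 1) + (6k^2 + 12k + 6) = 2k^3 + 9k^2 + 13k + 7,
and 2·(k+1)^3 + 3·(k+1)^2 + (k+1) + 1 = 2k^3 + 9k^2 + 13k + 7.
This completes the inductive step, so c(n) = 2n^3 + 3n^2 + n + 1 for all n ≥ 1.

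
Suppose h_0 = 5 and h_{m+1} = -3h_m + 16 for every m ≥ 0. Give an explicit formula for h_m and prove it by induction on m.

Claim: h_m = (-3)^m + 4.

Base case: h_0 = 5, and (-3)^0 + 4 = 1 + 4 = 5.
Assume h_k = (-3)^k + 4 for some k ≥ 0.
Then h_{k+1} = -3h_k + 16 = -3·((-3)^k + 4) + 16 = -3·(-3)^k − 12 + 16 = (-3)^{k+1} + 4.
This completes the inductive step, so h_m = (-3)^m + 4 for all m ≥ 0.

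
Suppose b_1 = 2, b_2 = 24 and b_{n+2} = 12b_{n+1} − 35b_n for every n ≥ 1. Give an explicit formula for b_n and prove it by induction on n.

Claim: b_n = -5^n + 7^n.

Base cases: b_1 = 2 and -5^1 + 7^1 = 2; b_2 = 24 and -5^2 + 7^2 = 24.
Assume b_j = -5^j + 7^j for all 1 ≤ j ≤ r, where r ≥ 2.
Then b_{r+1} = 12b_r − 35b_{r−1} = 12·(-5^r + 7^r) − 35·(-5^{r−1} + 7^{r−1}) = -(12·5 − 35)5^{r−1} + (12·7 − 35)7^{r−1} = -25·5^{r−1} + 49·7^{r−1} = -5^{r+1} + 7^{r+1}.
So the formula holds for r+1, and by strong induction b_n = -5^n + 7^n for all n ≥ 1.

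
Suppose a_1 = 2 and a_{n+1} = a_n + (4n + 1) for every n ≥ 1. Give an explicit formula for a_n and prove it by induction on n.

Claim: a_n = 2n^2 − n + 1.

Base case: a_1 = 2, and 2·1^2 − 1 + 1 = 2.
Assume a_r = 2r^2 − r + 1.
Then a_{r+1} = a_r + (4r + 1) = (2r^2 − r + 1) + (4r + 1) = 2r^2 + 3r + 2,
and 2·(r+1)^2 − (r+1) + 1 = 2r^2 + 3r + 2.
Hence a_n = 2n^2 − n + 1 for every n ≥ 1, by induction.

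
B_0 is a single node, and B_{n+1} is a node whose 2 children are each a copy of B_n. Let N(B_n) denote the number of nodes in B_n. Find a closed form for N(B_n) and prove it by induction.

Claim: N(B_n) = 2^{n+1} − 1.

Base case: N(B_0) = 1, and 2^{0+1} − 1 = 1.
Assume N(B_m) = 2^{m+1} − 1.
Then N(B_{m+1}) = 1 + 2N(B_m) = 1 + 2(2^{m+1} − 1) = 2^{m+2} − 2 + 1 = 2^{m+2} − 1.
By induction, N(B_n) = 2^{n+1} − 1 for all n ≥ 0.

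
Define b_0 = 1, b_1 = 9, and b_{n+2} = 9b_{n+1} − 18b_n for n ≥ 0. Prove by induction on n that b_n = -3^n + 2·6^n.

Base cases: b_0 = 1 and -3^0 + 2·6^0 = 1; b_1 = 9 and -3^1 + 2·6^1 = 9.
Assume b_j = -3^j + 2·6^j for all 0 ≤ j ≤ r, where r ≥ 1.
Then b_{r+1} = 9b_r − 18b_{r−1} = 9·(-3^r + 2·6^r) − 18·(-3^{r−1} + 2·6^{r−1}) = -(9·3 − 18)3^{r−1} + 2·(9·6 − 18)6^{r−1} = -9·3^{r−1} + 72·6^{r−1} = -3^{r+1} + 2·6^{r+1}.
By strong induction, b_n = -3^n + 2·6^n for all n ≥ 0.

b_n = -3^n + 2·6^n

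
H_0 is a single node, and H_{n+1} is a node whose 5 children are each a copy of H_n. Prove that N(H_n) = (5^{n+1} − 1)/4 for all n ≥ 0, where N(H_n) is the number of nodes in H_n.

Base case: N(H_0) = 1, and (5^{0+1} − 1)/4 = 1.
Assume N(H_k) = (5^{k+1} − 1)/4.
Then N(H_{k+1}) = 1 + 5N(H_k) = 1 + 5·(5^{k+1} − 1)/4 = 1 + (5^{k+2} − 5)/4 = (4 + 5^{k+2} − 5)/4 = (5^{k+2} − 1)/4.
This completes the inductive step, so N(H_n) = (5^{n+1} − 1)/4 for all n ≥ 0.

N(H_n) = (5^{n+1} − 1)/4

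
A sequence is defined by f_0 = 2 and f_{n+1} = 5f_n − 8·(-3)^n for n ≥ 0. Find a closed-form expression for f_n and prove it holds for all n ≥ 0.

Claim: f_n = 5^n + (-3)^n.

Base case: f_0 = 2, and 5^0 + (-3)^0 = 1 + 1 = 2.
Assume f_j = 5^j + (-3)^j for some j ≥ 0.
Then f_{j+1} = 5f_j − 8·(-3)^j = 5·(5^j + (-3)^j) − 8·(-3)^j = 5^{j+1} + 5·(-3)^j − 8·(-3)^j = 5^{j+1} − 3·(-3)^j = 5^{j+1} + (-3)^{j+1}.
Hence f_n = 5^n + (-3)^n for every n ≥ 0, by induction.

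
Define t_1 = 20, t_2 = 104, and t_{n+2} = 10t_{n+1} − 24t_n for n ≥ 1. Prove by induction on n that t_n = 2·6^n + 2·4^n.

Base cases: t_1 = 20 and 2·6^1 + 2·4^1 = 20; t_2 = 104 and 2·6^2 + 2·4^2 = 104.
Assume t_j = 2·6^j + 2·4^j for all 1 ≤ j ≤ r, where r ≥ 2.
Then t_{r+1} = 10t_r − 24t_{r−1} = 10·(2·6^r + 2·4^r) − 24·(2·6^{r−1} + 2·4^{r−1}) = 2·(10·6 − 24)6^{r−1} + 2·(10·4 − 24)4^{r−1} = 72·6^{r−1} + 32·4^{r−1} = 2·6^{r+1} + 2·4^{r+1}.
So the formula holds for r+1, and by strong induction t_n = 2·6^n + 2·4^n for all n ≥ 1.

t_n = 2·6^n + 2·4^n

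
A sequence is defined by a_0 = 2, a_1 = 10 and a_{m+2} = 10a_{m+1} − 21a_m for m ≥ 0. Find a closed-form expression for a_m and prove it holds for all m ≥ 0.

Claim: a_m = 3^m + 7^m.

Base cases: a_0 = 2 and 3^0 + 7^0 = 2; a_1 = 10 and 3^1 + 7^1 = 10.
Assume a_j = 3^j + 7^j for all 0 ≤ j ≤ r, where r ≥ 1.
Then a_{r+1} = 10a_r − 21a_{r−1} = 10·(3^r + 7^r) − 21·(3^{r−1} + 7^{r−1}) = (10·3 − 21)3^{r−1} + (10·7 − 21)7^{r−1} = 9·3^{r−1} + 49·7^{r−1} = 3^{r+1} + 7^{r+1}.
This completes the inductive step, so a_m = 3^m + 7^m for all m ≥ 0.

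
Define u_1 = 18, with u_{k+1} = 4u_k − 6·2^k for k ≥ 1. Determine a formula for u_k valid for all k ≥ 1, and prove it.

Claim: u_k = 3·4^k + 3·2^k.

Base case: u_1 = 18, and 3·4^1 + 3·2^1 = 12 + 6 = 18.
Assume u_r = 3·4^r + 3·2^r for some r ≥ 1.
Then u_{r+1} = 4u_r − 6·2^r = 4·(3·4^r + 3·2^r) − 6·2^r = 3·4^{r+1} + 12·2^r − 6·2^r = 3·4^{r+1} + 6·2^r = 3·4^{r+1} + 3·2^{r+1}.
By induction, u_k = 3·4^k + 3·2^k for all k ≥ 1.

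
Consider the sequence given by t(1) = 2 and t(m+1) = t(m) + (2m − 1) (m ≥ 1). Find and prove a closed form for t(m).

Claim: t(m) = m^2 − 2m + 3.

Base case: t(1) = 2, and 1^2 − 2·1 + 3 = 2.
Assume t(k) = k^2 − 2k + 3.
Then t(k+1) = t(k) + (2k − 1) = (k^2 − 2k + 3) + (2k − 1) = k^2 + 2,
and (k+1)^2 − 2·(k+1) + 3 = k^2 + 2.
This completes the inductive step, so t(m) = m^2 − 2m + 3 for all m ≥ 1.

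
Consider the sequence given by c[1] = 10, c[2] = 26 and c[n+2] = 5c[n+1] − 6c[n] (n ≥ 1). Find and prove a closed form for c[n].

Claim: c[n] = 2·3^n + 2·2^n.

Base cases: c[1] = 10 and 2·3^1 + 2·2^1 = 10; c[2] = 26 and 2·3^2 + 2·2^2 = 26.
Assume c[j] = 2·3^j + 2·2^j for all 1 ≤ j ≤ r, where r ≥ 2.
Then c[r+1] = 5c[r] − 6c[r−1] = 5·(2·3^r + 2·2^r) − 6·(2·3^{r−1} + 2·2^{r−1}) = 2·(5·3 − 6)3^{r−1} + 2·(5·2 − 6)2^{r−1} = 18·3^{r−1} + 8·2^{r−1} = 2·3^{r+1} + 2·2^{r+1}.
This completes the inductive step, so c[n] = 2·3^n + 2·2^n for all n ≥ 1.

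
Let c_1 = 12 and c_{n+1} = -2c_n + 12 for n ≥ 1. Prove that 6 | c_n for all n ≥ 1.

Base case: c_1 = 12 = 6·2, so 6 | c_1.
Assume 6 | c_j, so c_j = 6t for some integer t.
Then c_{j+1} = -2c_j + 12 = -2·(6t) + 12 = 6(-2t + 2), so 6 | c_{j+1}.
So the property holds for j+1, and by induction 6 | c_n for all n ≥ 1.

6 | c_n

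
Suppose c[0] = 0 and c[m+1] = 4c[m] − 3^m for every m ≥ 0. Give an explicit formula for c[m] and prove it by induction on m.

Claim: c[m] = -4^m + 3^m.

Base case: c[0] = 0, and -4^0 + 3^0 = -1 + 1 = 0.
Assume c[j] = -4^j + 3^j for some j ≥ 0.
Then c[j+1] = 4c[j] − 3^j = 4·(-4^j + 3^j) − 3^j = -4^{j+1} + 4·3^j − 3^j = -4^{j+1} + 3·3^j = -4^{j+1} + 3^{j+1}.
So the formula holds for j+1, and by induction c[m] = -4^m + 3^m for all m ≥ 0.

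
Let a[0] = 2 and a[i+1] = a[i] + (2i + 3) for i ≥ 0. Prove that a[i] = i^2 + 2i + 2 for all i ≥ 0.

Base case: a[0] = 2, and 0^2 + 2·0 + 2 = 2.
Assume a[m] = m^2 + 2m + 2.
Then a[m+1] = a[m] + (2m + 3) = (m^2 + 2m + 2) + (2m + 3) = m^2 + 4m + 5,
and (m+1)^2 + 2·(m+1) + 2 = m^2 + 4m + 5.
This completes the inductive step, so a[i] = i^2 + 2i + 2 for all i ≥ 0.

a[i] = i^2 + 2i + 2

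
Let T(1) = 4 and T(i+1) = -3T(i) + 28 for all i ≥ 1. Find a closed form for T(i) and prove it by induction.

Claim: T(i) = (-3)^i + 7.

Base case: T(1) = 4, and (-3)^1 + 7 = -3 + 7 = 4.
Assume T(m) = (-3)^m + 7 for some m ≥ 1.
Then T(m+1) = -3T(m) + 28 = -3·((-3)^m + 7) + 28 = -3·(-3)^m − 21 + 28 = (-3)^{m+1} + 7.
This completes the inductive step, so T(i) = (-3)^i + 7 for all i ≥ 1.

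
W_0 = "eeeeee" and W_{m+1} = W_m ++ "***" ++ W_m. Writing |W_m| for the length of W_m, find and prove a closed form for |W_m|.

Claim: |W_m| = 9·2^m − 3.

Base case: |W_0| = 6, and 9·2^0 − 3 = 6.
Assume |W_k| = 9·2^k − 3.
Then |W_{k+1}| = |W_k| + 3 + |W_k| = 2|W_k| + 3 = 2(9·2^k − 3) + 3 = 9·2^{k+1} − 6 + 3 = 9·2^{k+1} − 3.
Hence |W_m| = 9·2^m − 3 for every m ≥ 0, by induction.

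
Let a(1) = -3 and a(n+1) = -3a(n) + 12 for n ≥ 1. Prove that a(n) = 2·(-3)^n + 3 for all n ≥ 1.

Base case: a(1) = -3, and 2·(-3)^1 + 3 = -6 + 3 = -3.
Assume a(k) = 2·(-3)^k + 3 for some k ≥ 1.
Then a(k+1) = -3a(k) + 12 = -3·(2·(-3)^k + 3) + 12 = -6·(-3)^k − 9 + 12 = 2·(-3)^{k+1} + 3.
Hence a(n) = 2·(-3)^n + 3 for every n ≥ 1, by induction.

a(n) = 2·(-3)^n + 3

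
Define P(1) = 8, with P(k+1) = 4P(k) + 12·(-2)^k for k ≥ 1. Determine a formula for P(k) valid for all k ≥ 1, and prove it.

Claim: P(k) = 4^k − 2·(-2)^k.

Base case: P(1) = 8, and 4^1 − 2·(-2)^1 = 4 + 4 = 8.
Assume P(m) = 4^m − 2·(-2)^m for some m ≥ 1.
Then P(m+1) = 4P(m) + 12·(-2)^m = 4·(4^m − 2·(-2)^m) + 12·(-2)^m = 4^{m+1} − 8·(-2)^m + 12·(-2)^m = 4^{m+1} + 4·(-2)^m = 4^{m+1} − 2·(-2)^{m+1}.
So the formula holds for m+1, and by induction P(k) = 4^k − 2·(-2)^k for all k ≥ 1.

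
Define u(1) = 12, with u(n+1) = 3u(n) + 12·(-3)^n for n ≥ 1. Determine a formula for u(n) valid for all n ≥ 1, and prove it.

Claim: u(n) = 2·3^n − 2·(-3)^n.

Base case: u(1) = 12, and 2·3^1 − 2·(-3)^1 = 6 + 6 = 12.
Assume u(r) = 2·3^r − 2·(-3)^r for some r ≥ 1.
Then u(r+1) = 3u(r) + 12·(-3)^r = 3·(2·3^r − 2·(-3)^r) + 12·(-3)^r = 2·3^{r+1} − 6·(-3)^r + 12·(-3)^r = 2·3^{r+1} + 6·(-3)^r = 2·3^{r+1} − 2·(-3)^{r+1}.
This completes the inductive step, so u(n) = 2·3^n − 2·(-3)^n for all n ≥ 1.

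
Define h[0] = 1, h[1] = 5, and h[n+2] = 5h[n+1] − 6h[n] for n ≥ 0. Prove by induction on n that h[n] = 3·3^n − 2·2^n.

Base cases: h[0] = 1 and 3·3^0 − 2·2^0 = 1; h[1] = 5 and 3·3^1 − 2·2^1 = 5.
Assume h[i] = 3·3^i − 2·2^i for all 0 ≤ i ≤ j, where j ≥ 1.
Then h[j+1] = 5h[j] − 6h[j−1] = 5·(3·3^j − 2·2^j) − 6·(3·3^{j−1} − 2·2^{j−1}) = 3·(5·3 − 6)3^{j−1} − 2·(5·2 − 6)2^{j−1} = 27·3^{j−1} − 8·2^{j−1} = 3·3^{j+1} − 2·2^{j+1}.
Hence h[n] = 3·3^n − 2·2^n for every n ≥ 0, by strong induction.

h[n] = 3·3^n − 2·2^n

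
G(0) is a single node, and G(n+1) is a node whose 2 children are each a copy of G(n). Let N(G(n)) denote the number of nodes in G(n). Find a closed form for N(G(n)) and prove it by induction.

Claim: N(G(n)) = 2^{n+1} − 1.

Base case: N(G(0)) = 1, and 2^{0+1} − 1 = 1.
Assume N(G(k)) = 2^{k+1} − 1.
Then N(G(k+1)) = 1 + 2N(G(k)) = 1 + 2(2^{k+1} − 1) = 2^{k+2} − 2 + 1 = 2^{k+2} − 1.
So the formula holds for k+1, and by induction N(G(n)) = 2^{n+1} − 1 for all n ≥ 0.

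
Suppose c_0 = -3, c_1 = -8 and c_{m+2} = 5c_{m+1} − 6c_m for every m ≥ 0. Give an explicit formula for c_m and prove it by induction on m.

Claim: c_m = -2^m − 2·3^m.

Base cases: c_0 = -3 and -2^0 − 2·3^0 = -3; c_1 = -8 and -2^1 − 2·3^1 = -8.
Assume c_j = -2^j − 2·3^j for all 0 ≤ j ≤ k, where k ≥ 1.
Then c_{k+1} = 5c_k − 6c_{k−1} = 5·(-2^k − 2·3^k) − 6·(-2^{k−1} − 2·3^{k−1}) = -(5·2 − 6)2^{k−1} − 2·(5·3 − 6)3^{k−1} = -4·2^{k−1} − 18·3^{k−1} = -2^{k+1} − 2·3^{k+1}.
Hence c_m = -2^m − 2·3^m for every m ≥ 0, by strong induction.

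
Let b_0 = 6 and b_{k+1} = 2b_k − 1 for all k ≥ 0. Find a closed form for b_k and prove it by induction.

Claim: b_k = 5·2^k + 1.

Base case: b_0 = 6, and 5·2^0 + 1 = 5 + 1 = 6.
Assume b_j = 5·2^j + 1 for some j ≥ 0.
Then b_{j+1} = 2b_j − 1 = 2·(5·2^j + 1) − 1 = 10·2^j + 2 − 1 = 5·2^{j+1} + 1.
So the formula holds for j+1, and by induction b_k = 5·2^k + 1 for all k ≥ 0.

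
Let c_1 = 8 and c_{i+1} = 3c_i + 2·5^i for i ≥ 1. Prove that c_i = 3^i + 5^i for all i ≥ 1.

Base case: c_1 = 8, and 3^1 + 5^1 = 3 + 5 = 8.
Assume c_m = 3^m + 5^m for some m ≥ 1.
Then c_{m+1} = 3c_m + 2·5^m = 3·(3^m + 5^m) + 2·5^m = 3^{m+1} + 3·5^m + 2·5^m = 3^{m+1} + 5·5^m = 3^{m+1} + 5^{m+1}.
This completes the inductive step, so c_i = 3^i + 5^i for all i ≥ 1.

c_i = 3^i + 5^i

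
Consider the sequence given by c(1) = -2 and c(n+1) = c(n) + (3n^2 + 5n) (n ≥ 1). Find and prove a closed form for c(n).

Claim: c(n) = n^3 + n^2 − 2n − 2.

Base case: c(1) = -2, and 1^3 + 1^2 − 2·1 − 2 = -2.
Assume c(j) = j^3 + j^2 − 2j − 2.
Then c(j+1) = c(j) + (3j^2 + 5j) = (j^3 + j^2 − 2j − 2) + (3j^2 + 5j) = j^3 + 4j^2 + 3j − 2,
and (j+1)^3 + (j+1)^2 − 2·(j+1) − 2 = j^3 + 4j^2 + 3j − 2.
By induction, c(n) = n^3 + n^2 − 2n − 2 for all n ≥ 1.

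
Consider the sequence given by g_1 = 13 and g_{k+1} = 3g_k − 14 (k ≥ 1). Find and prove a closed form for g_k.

Claim: g_k = 2·3^k + 7.

Base case: g_1 = 13, and 2·3^1 + 7 = 6 + 7 = 13.
Assume g_r = 2·3^r + 7 for some r ≥ 1.
Then g_{r+1} = 3g_r − 14 = 3·(2·3^r + 7) − 14 = 6·3^r + 21 − 14 = 2·3^{r+1} + 7.
This completes the inductive step, so g_k = 2·3^k + 7 for all k ≥ 1.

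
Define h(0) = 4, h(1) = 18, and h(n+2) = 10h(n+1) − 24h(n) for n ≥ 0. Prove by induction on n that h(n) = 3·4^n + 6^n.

Base cases: h(0) = 4 and 3·4^0 + 6^0 = 4; h(1) = 18 and 3·4^1 + 6^1 = 18.
Assume h(j) = 3·4^j + 6^j for all 0 ≤ j ≤ k, where k ≥ 1.
Then h(k+1) = 10h(k) − 24h(k−1) = 10·(3·4^k + 6^k) − 24·(3·4^{k−1} + 6^{k−1}) = 3·(10·4 − 24)4^{k−1} + (10·6 − 24)6^{k−1} = 48·4^{k−1} + 36·6^{k−1} = 3·4^{k+1} + 6^{k+1}.
Hence h(n) = 3·4^n + 6^n for every n ≥ 0, by strong induction.

h(n) = 3·4^n + 6^n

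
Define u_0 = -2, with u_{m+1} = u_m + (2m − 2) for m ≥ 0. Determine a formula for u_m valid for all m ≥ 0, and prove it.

Claim: u_m = m^2 − 3m − 2.

Base case: u_0 = -2, and 0^2 − 3·0 − 2 = -2.
Assume u_r = r^2 − 3r − 2.
Then u_{r+1} = u_r + (2r − 2) = (r^2 − 3r − 2) + (2r − 2) = r^2 − r − 4,
and (r+1)^2 − 3·(r+1) − 2 = r^2 − r − 4.
By induction, u_m = m^2 − 3m − 2 for all m ≥ 0.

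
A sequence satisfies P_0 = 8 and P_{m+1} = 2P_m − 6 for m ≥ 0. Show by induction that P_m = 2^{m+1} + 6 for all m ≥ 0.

Base case: P_0 = 8, and 2^{0+1} + 6 = 2 + 6 = 8.
Assume P_r = 2^{r+1} + 6 for some r ≥ 0.
Then P_{r+1} = 2P_r − 6 = 2·(2^{r+1} + 6) − 6 = 2^{r+2} + 12 − 6 = 2^{r+2} + 6.
So the formula holds for r+1, and by induction P_m = 2^{m+1} + 6 for all m ≥ 0.

P_m = 2^{m+1} + 6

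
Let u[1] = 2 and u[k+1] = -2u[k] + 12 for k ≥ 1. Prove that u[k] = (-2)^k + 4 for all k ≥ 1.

Base case: u[1] = 2, and (-2)^1 + 4 = -2 + 4 = 2.
Assume u[m] = (-2)^m + 4 for some m ≥ 1.
Then u[m+1] = -2u[m] + 12 = -2·((-2)^m + 4) + 12 = -2·(-2)^m − 8 + 12 = (-2)^{m+1} + 4.
By induction, u[k] = (-2)^k + 4 for all k ≥ 1.

u[k] = (-2)^k + 4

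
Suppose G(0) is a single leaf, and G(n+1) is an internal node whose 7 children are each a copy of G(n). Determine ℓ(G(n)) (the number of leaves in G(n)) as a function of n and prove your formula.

Claim: ℓ(G(n)) = 7^n.

Base case: ℓ(G(0)) = 1, and 7^0 = 1.
Assume ℓ(G(j)) = 7^j.
Then ℓ(G(j+1)) = 7·ℓ(G(j)) = 7·7^j = 7^{j+1}.
This completes the inductive step, so ℓ(G(n)) = 7^n for all n ≥ 0.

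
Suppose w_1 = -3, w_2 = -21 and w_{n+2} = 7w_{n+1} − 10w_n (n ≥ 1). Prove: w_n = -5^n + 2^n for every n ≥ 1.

Base cases: w_1 = -3 and -5^1 + 2^1 = -3; w_2 = -21 and -5^2 + 2^2 = -21.
Assume w_j = -5^j + 2^j for all 1 ≤ j ≤ r, where r ≥ 2.
Then w_{r+1} = 7w_r − 10w_{r−1} = 7·(-5^r + 2^r) − 10·(-5^{r−1} + 2^{r−1}) = -(7·5 − 10)5^{r−1} + (7·2 − 10)2^{r−1} = -25·5^{r−1} + 4·2^{r−1} = -5^{r+1} + 2^{r+1}.
Hence w_n = -5^n + 2^n for every n ≥ 1, by strong induction.

w_n = -5^n + 2^n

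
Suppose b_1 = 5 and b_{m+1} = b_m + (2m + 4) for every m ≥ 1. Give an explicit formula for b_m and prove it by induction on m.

Claim: b_m = m^2 + 3m + 1.

Base case: b_1 = 5, and 1^2 + 3·1 + 1 = 5.
Assume b_j = j^2 + 3j + 1.
Then b_{j+1} = b_j + (2j + 4) = (j^2 + 3j + 1) + (2j + 4) = j^2 + 5j + 5,
and (j+1)^2 + 3·(j+1) + 1 = j^2 + 5j + 5.
This completes the inductive step, so b_m = m^2 + 3m + 1 for all m ≥ 1.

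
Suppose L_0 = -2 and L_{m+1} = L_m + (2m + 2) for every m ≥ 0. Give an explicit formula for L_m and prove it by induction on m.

Claim: L_m = m^2 + m − 2.

Base case: L_0 = -2, and 0^2 + 0 − 2 = -2.
Assume L_k = k^2 + k − 2.
Then L_{k+1} = L_k + (2k + 2) = (k^2 + k − 2) + (2k + 2) = k^2 + 3k,
and (k+1)^2 + (k+1) − 2 = k^2 + 3k.
By induction, L_m = m^2 + m − 2 for all m ≥ 0.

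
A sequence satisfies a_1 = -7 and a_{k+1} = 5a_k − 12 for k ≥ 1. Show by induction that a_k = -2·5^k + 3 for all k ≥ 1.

Base case: a_1 = -7, and -2·5^1 + 3 = -10 + 3 = -7.
Assume a_j = -2·5^j + 3 for some j ≥ 1.
Then a_{j+1} = 5a_j − 12 = 5·(-2·5^j + 3) − 12 = -10·5^j + 15 − 12 = -2·5^{j+1} + 3.
By induction, a_k = -2·5^k + 3 for all k ≥ 1.

a_k = -2·5^k + 3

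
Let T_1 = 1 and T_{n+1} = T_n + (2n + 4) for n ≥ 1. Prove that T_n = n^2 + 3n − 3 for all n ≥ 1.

Base case: T_1 = 1, and 1^2 + 3·1 − 3 = 1.
Assume T_k = k^2 + 3k − 3.
Then T_{k+1} = T_k + (2k + 4) = (k^2 + 3k − 3) + (2k + 4) = k^2 + 5k + 1,
and (k+1)^2 + 3·(k+1) − 3 = k^2 + 5k + 1.
Hence T_n = n^2 + 3n − 3 for every n ≥ 1, by induction.

T_n = n^2 + 3n − 3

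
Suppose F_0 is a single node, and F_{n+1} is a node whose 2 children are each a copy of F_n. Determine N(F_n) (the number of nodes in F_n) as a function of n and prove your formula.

Claim: N(F_n) = 2^{n+1} − 1.

Base case: N(F_0) = 1, and 2^{0+1} − 1 = 1.
Assume N(F_m) = 2^{m+1} − 1.
Then N(F_{m+1}) = 1 + 2N(F_m) = 1 + 2(2^{m+1} − 1) = 2^{m+2} − 2 + 1 = 2^{m+2} − 1.
This completes the inductive step, so N(F_n) = 2^{n+1} − 1 for all n ≥ 0.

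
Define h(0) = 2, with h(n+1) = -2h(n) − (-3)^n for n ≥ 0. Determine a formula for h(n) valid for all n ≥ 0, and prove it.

Claim: h(n) = (-2)^n + (-3)^n.

Base case: h(0) = 2, and (-2)^0 + (-3)^0 = 1 + 1 = 2.
Assume h(r) = (-2)^r + (-3)^r for some r ≥ 0.
Then h(r+1) = -2h(r) − (-3)^r = -2·((-2)^r + (-3)^r) − (-3)^r = (-2)^{r+1} − 2·(-3)^r − (-3)^r = (-2)^{r+1} − 3·(-3)^r = (-2)^{r+1} + (-3)^{r+1}.
By induction, h(n) = (-2)^n + (-3)^n for all n ≥ 0.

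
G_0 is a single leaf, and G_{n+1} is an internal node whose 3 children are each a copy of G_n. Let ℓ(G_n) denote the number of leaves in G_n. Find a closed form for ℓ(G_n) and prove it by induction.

Claim: ℓ(G_n) = 3^n.

Base case: ℓ(G_0) = 1, and 3^0 = 1.
Assume ℓ(G_m) = 3^m.
Then ℓ(G_{m+1}) = 3·ℓ(G_m) = 3·3^m = 3^{m+1}.
So the formula holds for m+1, and by induction ℓ(G_n) = 3^n for all n ≥ 0.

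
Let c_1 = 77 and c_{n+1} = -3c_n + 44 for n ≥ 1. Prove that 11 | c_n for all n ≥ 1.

Base case: c_1 = 77 = 11·7, so 11 | c_1.
Assume 11 | c_m, so c_m = 11t for some integer t.
Then c_{m+1} = -3c_m + 44 = -3·(11t) + 44 = 11(-3t + 4), so 11 | c_{m+1}.
So the property holds for m+1, and by induction 11 | c_n for all n ≥ 1.

11 | c_n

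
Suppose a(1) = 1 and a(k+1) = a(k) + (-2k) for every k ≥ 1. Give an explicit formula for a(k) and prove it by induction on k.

Claim: a(k) = -k^2 + k + 1.

Base case: a(1) = 1, and -1^2 + 1 + 1 = 1.
Assume a(j) = -j^2 + j + 1.
Then a(j+1) = a(j) + (-2j) = (-j^2 + j + 1) + (-2j) = -j^2 − j + 1,
and -(j+1)^2 + (j+1) + 1 = -j^2 − j + 1.
By induction, a(k) = -k^2 + k + 1 for all k ≥ 1.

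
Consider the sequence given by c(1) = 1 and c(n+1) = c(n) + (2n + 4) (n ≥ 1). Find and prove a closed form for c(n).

Claim: c(n) = n^2 + 3n − 3.

Base case: c(1) = 1, and 1^2 + 3·1 − 3 = 1.
Assume c(j) = j^2 + 3j − 3.
Then c(j+1) = c(j) + (2j + 4) = (j^2 + 3j − 3) + (2j + 4) = j^2 + 5j + 1,
and (j+1)^2 + 3·(j+1) − 3 = j^2 + 5j + 1.
This completes the inductive step, so c(n) = n^2 + 3n − 3 for all n ≥ 1.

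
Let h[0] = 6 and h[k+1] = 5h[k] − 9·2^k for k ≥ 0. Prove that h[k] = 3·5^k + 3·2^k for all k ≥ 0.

Base case: h[0] = 6, and 3·5^0 + 3·2^0 = 3 + 3 = 6.
Assume h[j] = 3·5^j + 3·2^j for some j ≥ 0.
Then h[j+1] = 5h[j] − 9·2^j = 5·(3·5^j + 3·2^j) − 9·2^j = 3·5^{j+1} + 15·2^j − 9·2^j = 3·5^{j+1} + 6·2^j = 3·5^{j+1} + 3·2^{j+1}.
So the formula holds for j+1, and by induction h[k] = 3·5^k + 3·2^k for all k ≥ 0.

h[k] = 3·5^k + 3·2^k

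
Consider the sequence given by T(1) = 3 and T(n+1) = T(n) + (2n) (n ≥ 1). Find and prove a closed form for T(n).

Claim: T(n) = n^2 − n + 3.

Base case: T(1) = 3, and 1^2 − 1 + 3 = 3.
Assume T(k) = k^2 − k + 3.
Then T(k+1) = T(k) + (2k) = (k^2 − k + 3) + (2k) = k^2 + k + 3,
and (k+1)^2 − (k+1) + 3 = k^2 + k + 3.
This completes the inductive step, so T(n) = n^2 − n + 3 for all n ≥ 1.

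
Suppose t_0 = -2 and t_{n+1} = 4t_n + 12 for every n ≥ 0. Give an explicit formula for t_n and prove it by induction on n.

Claim: t_n = 2·4^n − 4.

Base case: t_0 = -2, and 2·4^0 − 4 = 2 − 4 = -2.
Assume t_r = 2·4^r − 4 for some r ≥ 0.
Then t_{r+1} = 4t_r + 12 = 4·(2·4^r − 4) + 12 = 8·4^r − 16 + 12 = 2·4^{r+1} − 4.
This completes the inductive step, so t_n = 2·4^n − 4 for all n ≥ 0.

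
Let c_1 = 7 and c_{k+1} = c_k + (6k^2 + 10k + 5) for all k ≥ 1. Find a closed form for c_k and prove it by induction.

Claim: c_k = 2k^3 + 2k^2 + k + 2.

Base case: c_1 = 7, and 2·1^3 + 2·1^2 + 1 + 2 = 7.
Assume c_m = 2m^3 + 2m^2 + m + 2.
Then c_{m+1} = c_m + (6m^2 + 10m + 5) = (2m^3 + 2m^2 + m + 2) + (6m^2 + 10m + 5) = 2m^3 + 8m^2 + 11m + 7,
and 2·(m+1)^3 + 2·(m+1)^2 + (m+1) + 2 = 2m^3 + 8m^2 + 11m + 7.
By induction, c_k = 2k^3 + 2k^2 + k + 2 for all k ≥ 1.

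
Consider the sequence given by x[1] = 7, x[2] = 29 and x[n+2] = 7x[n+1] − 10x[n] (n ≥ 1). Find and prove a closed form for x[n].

Claim: x[n] = 2^n + 5^n.

Base cases: x[1] = 7 and 2^1 + 5^1 = 7; x[2] = 29 and 2^2 + 5^2 = 29.
Assume x[j] = 2^j + 5^j for all 1 ≤ j ≤ r, where r ≥ 2.
Then x[r+1] = 7x[r] − 10x[r−1] = 7·(2^r + 5^r) − 10·(2^{r−1} + 5^{r−1}) = (7·2 − 10)2^{r−1} + (7·5 − 10)5^{r−1} = 4·2^{r−1} + 25·5^{r−1} = 2^{r+1} + 5^{r+1}.
This completes the inductive step, so x[n] = 2^n + 5^n for all n ≥ 1.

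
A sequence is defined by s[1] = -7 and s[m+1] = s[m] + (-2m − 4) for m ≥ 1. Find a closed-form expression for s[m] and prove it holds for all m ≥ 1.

Claim: s[m] = -m^2 − 3m − 3.

Base case: s[1] = -7, and -1^2 − 3·1 − 3 = -7.
Assume s[j] = -j^2 − 3j − 3.
Then s[j+1] = s[j] + (-2j − 4) = (-j^2 − 3j − 3) + (-2j − 4) = -j^2 − 5j − 7,
and -(j+1)^2 − 3·(j+1) − 3 = -j^2 − 5j − 7.
This completes the inductive step, so s[m] = -m^2 − 3m − 3 for all m ≥ 1.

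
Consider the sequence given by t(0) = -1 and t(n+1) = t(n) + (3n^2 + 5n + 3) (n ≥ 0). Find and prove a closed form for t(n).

Claim: t(n) = n^3 + n^2 + n − 1.

Base case: t(0) = -1, and 0^3 + 0^2 + 0 − 1 = -1.
Assume t(r) = r^3 + r^2 + r − 1.
Then t(r+1) = t(r) + (3r^2 + 5r + 3) = (r^3 + r^2 + r − 1) + (3r^2 + 5r + 3) = r^3 + 4r^2 + 6r + 2,
and (r+1)^3 + (r+1)^2 + (r+1) − 1 = r^3 + 4r^2 + 6r + 2.
By induction, t(n) = n^3 + n^2 + n − 1 for all n ≥ 0.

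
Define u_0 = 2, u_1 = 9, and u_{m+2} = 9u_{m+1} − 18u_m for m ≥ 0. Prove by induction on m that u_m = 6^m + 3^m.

Base cases: u_0 = 2 and 6^0 + 3^0 = 2; u_1 = 9 and 6^1 + 3^1 = 9.
Assume u_i = 6^i + 3^i for all 0 ≤ i ≤ j, where j ≥ 1.
Then u_{j+1} = 9u_j − 18u_{j−1} = 9·(6^j + 3^j) − 18·(6^{j−1} + 3^{j−1}) = (9·6 − 18)6^{j−1} + (9·3 − 18)3^{j−1} = 36·6^{j−1} + 9·3^{j−1} = 6^{j+1} + 3^{j+1}.
So the formula holds for j+1, and by strong induction u_m = 6^m + 3^m for all m ≥ 0.

u_m = 6^m + 3^m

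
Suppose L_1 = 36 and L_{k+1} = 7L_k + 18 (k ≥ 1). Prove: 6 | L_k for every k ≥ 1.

Base case: L_1 = 36 = 6·6, so 6 | L_1.
Assume 6 | L_m, so L_m = 6t for some integer t.
Then L_{m+1} = 7L_m + 18 = 7·(6t) + 18 = 6(7t + 3), so 6 | L_{m+1}.
So the property holds for m+1, and by induction 6 | L_k for all k ≥ 1.

6 | L_k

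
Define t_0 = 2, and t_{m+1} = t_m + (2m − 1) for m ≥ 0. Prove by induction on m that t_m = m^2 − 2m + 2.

Base case: t_0 = 2, and 0^2 − 2·0 + 2 = 2.
Assume t_k = k^2 − 2k + 2.
Then t_{k+1} = t_k + (2k − 1) = (k^2 − 2k + 2) + (2k − 1) = k^2 + 1,
and (k+1)^2 − 2·(k+1) + 2 = k^2 + 1.
Hence t_m = m^2 − 2m + 2 for every m ≥ 0, by induction.

t_m = m^2 − 2m + 2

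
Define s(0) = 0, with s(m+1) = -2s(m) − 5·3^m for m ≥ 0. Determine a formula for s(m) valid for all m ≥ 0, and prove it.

Claim: s(m) = (-2)^m − 3^m.

Base case: s(0) = 0, and (-2)^0 − 3^0 = 1 − 1 = 0.
Assume s(r) = (-2)^r − 3^r for some r ≥ 0.
Then s(r+1) = -2s(r) − 5·3^r = -2·((-2)^r − 3^r) − 5·3^r = (-2)^{r+1} + 2·3^r − 5·3^r = (-2)^{r+1} − 3·3^r = (-2)^{r+1} − 3^{r+1}.
By induction, s(m) = (-2)^m − 3^m for all m ≥ 0.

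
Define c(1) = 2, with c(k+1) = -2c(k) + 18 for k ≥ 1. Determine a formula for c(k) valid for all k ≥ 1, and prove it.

Claim: c(k) = 2·(-2)^k + 6.

Base case: c(1) = 2, and 2·(-2)^1 + 6 = -4 + 6 = 2.
Assume c(r) = 2·(-2)^r + 6 for some r ≥ 1.
Then c(r+1) = -2c(r) + 18 = -2·(2·(-2)^r + 6) + 18 = -4·(-2)^r − 12 + 18 = 2·(-2)^{r+1} + 6.
So the formula holds for r+1, and by induction c(k) = 2·(-2)^k + 6 for all k ≥ 1.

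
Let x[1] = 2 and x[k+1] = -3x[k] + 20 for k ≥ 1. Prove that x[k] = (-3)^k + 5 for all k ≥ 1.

Base case: x[1] = 2, and (-3)^1 + 5 = -3 + 5 = 2.
Assume x[m] = (-3)^m + 5 for some m ≥ 1.
Then x[m+1] = -3x[m] + 20 = -3·((-3)^m + 5) + 20 = -3·(-3)^m − 15 + 20 = (-3)^{m+1} + 5.
Hence x[k] = (-3)^k + 5 for every k ≥ 1, by induction.

x[k] = (-3)^k + 5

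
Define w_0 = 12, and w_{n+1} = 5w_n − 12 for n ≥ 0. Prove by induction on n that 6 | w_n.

Base case: w_0 = 12 = 6·2, so 6 | w_0.
Assume 6 | w_r, so w_r = 6t for some integer t.
Then w_{r+1} = 5w_r − 12 = 5·(6t) − 12 = 6(5t − 2), so 6 | w_{r+1}.
By induction, 6 | w_n for all n ≥ 0.

6 | w_n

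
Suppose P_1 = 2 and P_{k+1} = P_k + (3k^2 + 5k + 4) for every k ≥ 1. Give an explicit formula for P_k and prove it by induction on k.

Claim: P_k = k^3 + k^2 + 2k − 2.

Base case: P_1 = 2, and 1^3 + 1^2 + 2·1 − 2 = 2.
Assume P_m = m^3 + m^2 + 2m − 2.
Then P_{m+1} = P_m + (3m^2 + 5m + 4) = (m^3 + m^2 + 2m − 2) + (3m^2 + 5m + 4) = m^3 + 4m^2 + 7m + 2,
and (m+1)^3 + (m+1)^2 + 2·(m+1) − 2 = m^3 + 4m^2 + 7m + 2.
By induction, P_k = k^3 + k^2 + 2k − 2 for all k ≥ 1.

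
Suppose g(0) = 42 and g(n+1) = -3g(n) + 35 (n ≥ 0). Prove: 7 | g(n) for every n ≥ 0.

Base case: g(0) = 42 = 7·6, so 7 | g(0).
Assume 7 | g(k), so g(k) = 7t for some integer t.
Then g(k+1) = -3g(k) + 35 = -3·(7t) + 35 = 7(-3t + 5), so 7 | g(k+1).
So the property holds for k+1, and by induction 7 | g(n) for all n ≥ 0.

7 | g(n)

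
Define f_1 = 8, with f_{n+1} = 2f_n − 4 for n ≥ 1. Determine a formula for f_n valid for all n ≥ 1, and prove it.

Claim: f_n = 2^{n+1} + 4.

Base case: f_1 = 8, and 2^{1+1} + 4 = 4 + 4 = 8.
Assume f_k = 2^{k+1} + 4 for some k ≥ 1.
Then f_{k+1} = 2f_k − 4 = 2·(2^{k+1} + 4) − 4 = 2^{k+2} + 8 − 4 = 2^{k+2} + 4.
This completes the inductive step, so f_n = 2^{n+1} + 4 for all n ≥ 1.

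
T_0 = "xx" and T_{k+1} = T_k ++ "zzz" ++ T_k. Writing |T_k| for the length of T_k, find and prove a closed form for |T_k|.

Claim: |T_k| = 5·2^k − 3.

Base case: |T_0| = 2, and 5·2^0 − 3 = 2.
Assume |T_j| = 5·2^j − 3.
Then |T_{j+1}| = |T_j| + 3 + |T_j| = 2|T_j| + 3 = 2(5·2^j − 3) + 3 = 5·2^{j+1} − 6 + 3 = 5·2^{j+1} − 3.
By induction, |T_k| = 5·2^k − 3 for all k ≥ 0.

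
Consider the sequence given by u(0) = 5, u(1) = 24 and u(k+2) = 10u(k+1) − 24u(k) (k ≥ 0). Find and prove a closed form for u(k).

Claim: u(k) = 3·4^k + 2·6^k.

Base cases: u(0) = 5 and 3·4^0 + 2·6^0 = 5; u(1) = 24 and 3·4^1 + 2·6^1 = 24.
Assume u(i) = 3·4^i + 2·6^i for all 0 ≤ i ≤ j, where j ≥ 1.
Then u(j+1) = 10u(j) − 24u(j−1) = 10·(3·4^j + 2·6^j) − 24·(3·4^{j−1} + 2·6^{j−1}) = 3·(10·4 − 24)4^{j−1} + 2·(10·6 − 24)6^{j−1} = 48·4^{j−1} + 72·6^{j−1} = 3·4^{j+1} + 2·6^{j+1}.
So the formula holds for j+1, and by strong induction u(k) = 3·4^k + 2·6^k for all k ≥ 0.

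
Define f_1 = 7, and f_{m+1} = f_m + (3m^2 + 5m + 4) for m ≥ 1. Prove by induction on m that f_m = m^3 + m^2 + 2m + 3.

Base case: f_1 = 7, and 1^3 + 1^2 + 2·1 + 3 = 7.
Assume f_r = r^3 + r^2 + 2r + 3.
Then f_{r+1} = f_r + (3r^2 + 5r + 4) = (r^3 + r^2 + 2r + 3) + (3r^2 + 5r + 4) = r^3 + 4r^2 + 7r + 7,
and (r+1)^3 + (r+1)^2 + 2·(r+1) + 3 = r^3 + 4r^2 + 7r + 7.
Hence f_m = m^3 + m^2 + 2m + 3 for every m ≥ 1, by induction.

f_m = m^3 + m^2 + 2m + 3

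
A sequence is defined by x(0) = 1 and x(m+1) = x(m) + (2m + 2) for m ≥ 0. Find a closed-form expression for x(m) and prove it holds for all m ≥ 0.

Claim: x(m) = m^2 + m + 1.

Base case: x(0) = 1, and 0^2 + 0 + 1 = 1.
Assume x(k) = k^2 + k + 1.
Then x(k+1) = x(k) + (2k + 2) = (k^2 + k + 1) + (2k + 2) = k^2 + 3k + 3,
and (k+1)^2 + (k+1) + 1 = k^2 + 3k + 3.
This completes the inductive step, so x(m) = m^2 + m + 1 for all m ≥ 0.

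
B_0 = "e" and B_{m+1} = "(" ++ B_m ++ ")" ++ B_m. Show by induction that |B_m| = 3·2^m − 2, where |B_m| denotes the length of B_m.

Base case: |B_0| = 1, and 3·2^0 − 2 = 1.
Assume |B_k| = 3·2^k − 2.
Then |B_{k+1}| = 1 + |B_k| + 1 + |B_k| = 2|B_k| + 2 = 2(3·2^k − 2) + 2 = 3·2^{k+1} − 4 + 2 = 3·2^{k+1} − 2.
By induction, |B_m| = 3·2^m − 2 for all m ≥ 0.

|B_m| = 3·2^m − 2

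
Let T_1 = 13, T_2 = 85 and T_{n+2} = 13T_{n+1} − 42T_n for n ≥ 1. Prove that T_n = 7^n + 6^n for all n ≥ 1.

Base cases: T_1 = 13 and 7^1 + 6^1 = 13; T_2 = 85 and 7^2 + 6^2 = 85.
Assume T_i = 7^i + 6^i for all 1 ≤ i ≤ j, where j ≥ 2.
Then T_{j+1} = 13T_j − 42T_{j−1} = 13·(7^j + 6^j) − 42·(7^{j−1} + 6^{j−1}) = (13·7 − 42)7^{j−1} + (13·6 − 42)6^{j−1} = 49·7^{j−1} + 36·6^{j−1} = 7^{j+1} + 6^{j+1}.
This completes the inductive step, so T_n = 7^n + 6^n for all n ≥ 1.

T_n = 7^n + 6^n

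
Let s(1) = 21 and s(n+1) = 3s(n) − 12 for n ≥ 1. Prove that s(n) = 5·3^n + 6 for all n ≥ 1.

Base case: s(1) = 21, and 5·3^1 + 6 = 15 + 6 = 21.
Assume s(j) = 5·3^j + 6 for some j ≥ 1.
Then s(j+1) = 3s(j) − 12 = 3·(5·3^j + 6) − 12 = 15·3^j + 18 − 12 = 5·3^{j+1} + 6.
By induction, s(n) = 5·3^n + 6 for all n ≥ 1.

s(n) = 5·3^n + 6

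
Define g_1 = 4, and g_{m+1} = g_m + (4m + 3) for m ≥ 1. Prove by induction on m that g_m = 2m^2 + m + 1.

Base case: g_1 = 4, and 2·1^2 + 1 + 1 = 4.
Assume g_j = 2j^2 + j + 1.
Then g_{j+1} = g_j + (4j + 3) = (2j^2 + j + 1) + (4j + 3) = 2j^2 + 5j + 4,
and 2·(j+1)^2 + (j+1) + 1 = 2j^2 + 5j + 4.
By induction, g_m = 2m^2 + m + 1 for all m ≥ 1.

g_m = 2m^2 + m + 1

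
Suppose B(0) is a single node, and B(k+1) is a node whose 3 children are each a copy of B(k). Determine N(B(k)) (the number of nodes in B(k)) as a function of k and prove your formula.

Claim: N(B(k)) = (3^{k+1} − 1)/2.

Base case: N(B(0)) = 1, and (3^{0+1} − 1)/2 = 1.
Assume N(B(r)) = (3^{r+1} − 1)/2.
Then N(B(r+1)) = 1 + 3N(B(r)) = 1 + 3·(3^{r+1} − 1)/2 = 1 + (3^{r+2} − 3)/2 = (2 + 3^{r+2} − 3)/2 = (3^{r+2} − 1)/2.
This completes the inductive step, so N(B(k)) = (3^{k+1} − 1)/2 for all k ≥ 0.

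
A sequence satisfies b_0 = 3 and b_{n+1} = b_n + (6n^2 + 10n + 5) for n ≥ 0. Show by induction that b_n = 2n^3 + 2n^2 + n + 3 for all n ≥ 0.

Base case: b_0 = 3, and 2·0^3 + 2·0^2 + 0 + 3 = 3.
Assume b_m = 2m^3 + 2m^2 + m + 3.
Then b_{m+1} = b_m + (6m^2 + 10m + 5) = (2m^3 + 2m^2 + m + 3) + (6m^2 + 10m + 5) = 2m^3 + 8m^2 + 11m + 8,
and 2·(m+1)^3 + 2·(m+1)^2 + (m+1) + 3 = 2m^3 + 8m^2 + 11m + 8.
This completes the inductive step, so b_n = 2n^3 + 2n^2 + n + 3 for all n ≥ 0.

b_n = 2n^3 + 2n^2 + n + 3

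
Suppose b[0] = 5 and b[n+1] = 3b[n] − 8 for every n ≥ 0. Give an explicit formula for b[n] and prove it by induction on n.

Claim: b[n] = 3^n + 4.

Base case: b[0] = 5, and 3^0 + 4 = 1 + 4 = 5.
Assume b[r] = 3^r + 4 for some r ≥ 0.
Then b[r+1] = 3b[r] − 8 = 3·(3^r + 4) − 8 = 3^{r+1} + 12 − 8 = 3^{r+1} + 4.
This completes the inductive step, so b[n] = 3^n + 4 for all n ≥ 0.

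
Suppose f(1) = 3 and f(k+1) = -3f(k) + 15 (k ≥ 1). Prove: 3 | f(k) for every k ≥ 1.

Base case: f(1) = 3 = 3·1, so 3 | f(1).
Assume 3 | f(m), so f(m) = 3t for some integer t.
Then f(m+1) = -3f(m) + 15 = -3·(3t) + 15 = 3(-3t + 5), so 3 | f(m+1).
So the property holds for m+1, and by induction 3 | f(k) for all k ≥ 1.

3 | f(k)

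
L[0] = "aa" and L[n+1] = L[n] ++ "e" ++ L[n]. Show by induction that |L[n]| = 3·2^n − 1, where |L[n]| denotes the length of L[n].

Base case: |L[0]| = 2, and 3·2^0 − 1 = 2.
Assume |L[k]| = 3·2^k − 1.
Then |L[k+1]| = |L[k]| + 1 + |L[k]| = 2|L[k]| + 1 = 2(3·2^k − 1) + 1 = 3·2^{k+1} − 2 + 1 = 3·2^{k+1} − 1.
Hence |L[n]| = 3·2^n − 1 for every n ≥ 0, by induction.

|L[n]| = 3·2^n − 1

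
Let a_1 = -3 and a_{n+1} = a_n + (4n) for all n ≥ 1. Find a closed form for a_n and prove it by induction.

Claim: a_n = 2n^2 − 2n − 3.

Base case: a_1 = -3, and 2·1^2 − 2·1 − 3 = -3.
Assume a_k = 2k^2 − 2k − 3.
Then a_{k+1} = a_k + (4k) = (2k^2 − 2k − 3) + (4k) = 2k^2 + 2k − 3,
and 2·(k+1)^2 − 2·(k+1) − 3 = 2k^2 + 2k − 3.
By induction, a_n = 2n^2 − 2n − 3 for all n ≥ 1.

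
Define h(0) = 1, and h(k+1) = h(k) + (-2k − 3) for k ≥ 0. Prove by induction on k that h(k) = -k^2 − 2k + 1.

Base case: h(0) = 1, and -0^2 − 2·0 + 1 = 1.
Assume h(m) = -m^2 − 2m + 1.
Then h(m+1) = h(m) + (-2m − 3) = (-m^2 − 2m + 1) + (-2m − 3) = -m^2 − 4m − 2,
and -(m+1)^2 − 2·(m+1) + 1 = -m^2 − 4m − 2.
This completes the inductive step, so h(k) = -k^2 − 2k + 1 for all k ≥ 0.

h(k) = -k^2 − 2k + 1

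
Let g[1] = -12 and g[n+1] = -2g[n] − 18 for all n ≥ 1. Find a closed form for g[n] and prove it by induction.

Claim: g[n] = 3·(-2)^n − 6.

Base case: g[1] = -12, and 3·(-2)^1 − 6 = -6 − 6 = -12.
Assume g[r] = 3·(-2)^r − 6 for some r ≥ 1.
Then g[r+1] = -2g[r] − 18 = -2·(3·(-2)^r − 6) − 18 = -6·(-2)^r + 12 − 18 = 3·(-2)^{r+1} − 6.
This completes the inductive step, so g[n] = 3·(-2)^n − 6 for all n ≥ 1.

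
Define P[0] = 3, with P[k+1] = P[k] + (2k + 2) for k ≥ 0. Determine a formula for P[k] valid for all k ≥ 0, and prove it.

Claim: P[k] = k^2 + k + 3.

Base case: P[0] = 3, and 0^2 + 0 + 3 = 3.
Assume P[j] = j^2 + j + 3.
Then P[j+1] = P[j] + (2j + 2) = (j^2 + j + 3) + (2j + 2) = j^2 + 3j + 5,
and (j+1)^2 + (j+1) + 3 = j^2 + 3j + 5.
Hence P[k] = k^2 + k + 3 for every k ≥ 0, by induction.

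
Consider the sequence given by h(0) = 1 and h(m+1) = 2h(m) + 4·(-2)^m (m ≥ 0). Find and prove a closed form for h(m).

Claim: h(m) = 2·2^m − (-2)^m.

Base case: h(0) = 1, and 2·2^0 − (-2)^0 = 2 − 1 = 1.
Assume h(k) = 2·2^k − (-2)^k for some k ≥ 0.
Then h(k+1) = 2h(k) + 4·(-2)^k = 2·(2·2^k − (-2)^k) + 4·(-2)^k = 2·2^{k+1} − 2·(-2)^k + 4·(-2)^k = 2·2^{k+1} + 2·(-2)^k = 2·2^{k+1} − (-2)^{k+1}.
Hence h(m) = 2·2^m − (-2)^m for every m ≥ 0, by induction.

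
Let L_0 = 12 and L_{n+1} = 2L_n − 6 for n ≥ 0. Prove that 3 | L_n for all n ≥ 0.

Base case: L_0 = 12 = 3·4, so 3 | L_0.
Assume 3 | L_r, so L_r = 3t for some integer t.
Then L_{r+1} = 2L_r − 6 = 2·(3t) − 6 = 3(2t − 2), so 3 | L_{r+1}.
So the property holds for r+1, and by induction 3 | L_n for all n ≥ 0.

3 | L_n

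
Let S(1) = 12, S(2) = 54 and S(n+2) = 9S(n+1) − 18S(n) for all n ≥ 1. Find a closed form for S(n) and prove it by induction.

Claim: S(n) = 6^n + 2·3^n.

Base cases: S(1) = 12 and 6^1 + 2·3^1 = 12; S(2) = 54 and 6^2 + 2·3^2 = 54.
Assume S(j) = 6^j + 2·3^j for all 1 ≤ j ≤ k, where k ≥ 2.
Then S(k+1) = 9S(k) − 18S(k−1) = 9·(6^k + 2·3^k) − 18·(6^{k−1} + 2·3^{k−1}) = (9·6 − 18)6^{k−1} + 2·(9·3 − 18)3^{k−1} = 36·6^{k−1} + 18·3^{k−1} = 6^{k+1} + 2·3^{k+1}.
This completes the inductive step, so S(n) = 6^n + 2·3^n for all n ≥ 1.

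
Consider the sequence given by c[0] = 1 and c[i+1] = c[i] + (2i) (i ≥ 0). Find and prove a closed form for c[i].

Claim: c[i] = i^2 − i + 1.

Base case: c[0] = 1, and 0^2 − 0 + 1 = 1.
Assume c[r] = r^2 − r + 1.
Then c[r+1] = c[r] + (2r) = (r^2 − r + 1) + (2r) = r^2 + r + 1,
and (r+1)^2 − (r+1) + 1 = r^2 + r + 1.
By induction, c[i] = i^2 − i + 1 for all i ≥ 0.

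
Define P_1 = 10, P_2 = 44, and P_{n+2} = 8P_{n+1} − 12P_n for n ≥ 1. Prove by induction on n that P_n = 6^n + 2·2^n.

Base cases: P_1 = 10 and 6^1 + 2·2^1 = 10; P_2 = 44 and 6^2 + 2·2^2 = 44.
Assume P_j = 6^j + 2·2^j for all 1 ≤ j ≤ m, where m ≥ 2.
Then P_{m+1} = 8P_m − 12P_{m−1} = 8·(6^m + 2·2^m) − 12·(6^{m−1} + 2·2^{m−1}) = (8·6 − 12)6^{m−1} + 2·(8·2 − 12)2^{m−1} = 36·6^{m−1} + 8·2^{m−1} = 6^{m+1} + 2·2^{m+1}.
So the formula holds for m+1, and by strong induction P_n = 6^n + 2·2^n for all n ≥ 1.

P_n = 6^n + 2·2^n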